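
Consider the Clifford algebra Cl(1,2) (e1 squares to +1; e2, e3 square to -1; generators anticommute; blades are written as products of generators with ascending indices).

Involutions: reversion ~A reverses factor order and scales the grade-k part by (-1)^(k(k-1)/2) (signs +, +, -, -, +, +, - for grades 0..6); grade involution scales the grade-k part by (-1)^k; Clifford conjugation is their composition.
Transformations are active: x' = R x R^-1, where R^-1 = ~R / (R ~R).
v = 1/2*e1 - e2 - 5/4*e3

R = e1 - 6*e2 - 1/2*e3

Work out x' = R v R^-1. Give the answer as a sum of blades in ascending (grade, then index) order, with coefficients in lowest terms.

~R = e1 - 6*e2 - 1/2*e3, and R ~R = -141/4, so R^-1 = ~R / (-141/4).
R v = -49/8 + 2*e1 e2 - e1 e3 + 7*e2 e3
Answer: -43/282*e1 - 51/47*e2 + 607/564*e3


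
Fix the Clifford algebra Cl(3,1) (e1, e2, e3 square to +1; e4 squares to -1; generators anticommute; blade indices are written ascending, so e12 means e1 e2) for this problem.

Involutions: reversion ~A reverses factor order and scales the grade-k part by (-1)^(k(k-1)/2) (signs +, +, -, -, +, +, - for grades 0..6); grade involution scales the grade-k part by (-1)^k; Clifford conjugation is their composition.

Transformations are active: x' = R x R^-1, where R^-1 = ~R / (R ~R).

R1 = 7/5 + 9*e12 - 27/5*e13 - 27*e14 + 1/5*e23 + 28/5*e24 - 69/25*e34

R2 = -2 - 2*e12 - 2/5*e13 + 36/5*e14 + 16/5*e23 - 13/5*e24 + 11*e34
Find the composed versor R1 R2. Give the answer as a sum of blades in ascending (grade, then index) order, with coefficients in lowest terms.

Distribute over the grade parts of R1 (each basis-blade product reordered to ascending indices, repeated generators contracted through their squares):
<R1>_0 (= 7/5) R2 = -14/5 - 14/5*e12 - 14/25*e13 + 252/25*e14 + 112/25*e23 - 91/25*e24 + 77/5*e34
<R1>_2 (= 9*e12 - 27/5*e13 - 27*e14 + 1/5*e23 + 28/5*e24 - 69/25*e34) R2 = -5603/25 + 727/25*e12 - 29641/125*e13 - 2338/125*e14 + 8553/125*e23 - 1371/125*e24 + 1841/25*e34 + 194/25*e1234
Summing the partial products and collecting blades:
Answer: -5673/25 + 657/25*e12 - 29711/125*e13 - 1078/125*e14 + 9113/125*e23 - 1826/125*e24 + 2226/25*e34 + 194/25*e1234


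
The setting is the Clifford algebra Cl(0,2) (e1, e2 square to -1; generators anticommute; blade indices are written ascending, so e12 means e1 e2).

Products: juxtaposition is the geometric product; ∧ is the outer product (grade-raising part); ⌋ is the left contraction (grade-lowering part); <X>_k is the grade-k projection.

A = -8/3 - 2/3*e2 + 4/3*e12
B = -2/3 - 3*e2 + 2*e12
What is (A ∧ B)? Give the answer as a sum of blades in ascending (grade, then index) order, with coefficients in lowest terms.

step 1: 16/9 + 76/9*e2 - 56/9*e12
Answer: 16/9 + 76/9*e2 - 56/9*e12


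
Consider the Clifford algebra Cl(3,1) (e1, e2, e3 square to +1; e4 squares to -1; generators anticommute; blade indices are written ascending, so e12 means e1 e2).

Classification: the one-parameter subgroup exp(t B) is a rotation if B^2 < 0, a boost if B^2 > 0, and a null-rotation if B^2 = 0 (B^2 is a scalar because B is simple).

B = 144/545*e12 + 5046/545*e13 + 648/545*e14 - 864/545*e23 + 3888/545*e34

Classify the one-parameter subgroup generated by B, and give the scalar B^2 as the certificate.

B^2 term by term: the squares give (144/545)^2*(e12)^2 + (5046/545)^2*(e13)^2 + (648/545)^2*(e14)^2 + (-864/545)^2*(e23)^2 + (3888/545)^2*(e34)^2 = 20736/297025*(-1) + 25462116/297025*(-1) + 419904/297025*(+1) + 746496/297025*(-1) + 15116544/297025*(+1) = -36 (each basis 2-blade squares to minus the product of its generators' squares); cross terms between blades sharing an index anticommute and cancel; the commuting (index-disjoint) pairs give grade-4 terms 2*c*c'*(blade product), which cancel blade by blade — e1234: 1119744/297025 - 1119744/297025 = 0 — confirming B is simple. So B^2 = -36.
Answer: rotation, certificate B^2 = -36. Check the certificate: B^2 = -36, and that sign is decisive whatever form B takes.


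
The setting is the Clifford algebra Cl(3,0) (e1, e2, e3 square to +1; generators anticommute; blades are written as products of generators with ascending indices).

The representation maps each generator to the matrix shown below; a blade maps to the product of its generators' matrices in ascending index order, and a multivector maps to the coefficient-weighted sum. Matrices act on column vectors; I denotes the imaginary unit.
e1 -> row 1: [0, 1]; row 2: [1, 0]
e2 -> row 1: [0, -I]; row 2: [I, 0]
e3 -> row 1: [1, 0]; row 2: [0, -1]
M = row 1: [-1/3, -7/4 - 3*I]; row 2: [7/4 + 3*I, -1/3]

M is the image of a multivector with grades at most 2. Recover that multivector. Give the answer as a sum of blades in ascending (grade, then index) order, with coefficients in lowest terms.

Method: 1, rho(e1), rho(e2), rho(e3) form a trace-orthogonal basis of the 2x2 complex matrices (tr(X Y) = 2 if X = Y, else 0), so M = m0*1 + m1*rho(e1) + m2*rho(e2) + m3*rho(e3) with m0 = tr(M)/2 = -1/3, m1 = tr(M rho(e1))/2 = 0, m2 = tr(M rho(e2))/2 = 3 - 7*I/4, m3 = tr(M rho(e3))/2 = 0.
Multiplying table entries, the bivector images are rho(e1 e2) = I*rho(e3), rho(e1 e3) = -I*rho(e2), rho(e2 e3) = I*rho(e1); with real blade coefficients the real parts of m0..m3 are the coefficients of 1, e1, e2, e3 and the imaginary parts give the bivectors (e2 e3: Im m1, e1 e3: -Im m2, e1 e2: Im m3).
Answer: -1/3 + 3*e2 + 7/4*e1 e3


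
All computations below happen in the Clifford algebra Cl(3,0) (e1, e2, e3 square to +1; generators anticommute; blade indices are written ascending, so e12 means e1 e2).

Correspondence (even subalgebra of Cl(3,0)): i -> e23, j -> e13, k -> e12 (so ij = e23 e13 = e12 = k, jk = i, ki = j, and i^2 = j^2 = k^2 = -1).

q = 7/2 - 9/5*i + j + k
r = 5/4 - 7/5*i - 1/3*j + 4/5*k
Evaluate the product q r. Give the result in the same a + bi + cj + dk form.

In blades: q = 7/2 + e12 + e13 - 9/5*e23, r = 5/4 + 4/5*e12 - 1/3*e13 - 7/5*e23.
Distribute q over r term by term (generator squares from the signature, products reordered to ascending indices): (7/2)*r = 35/8 + 14/5*e12 - 7/6*e13 - 49/10*e23; (e12)*r = -4/5 + 5/4*e12 - 7/5*e13 + 1/3*e23; (e13)*r = 1/3 + 7/5*e12 + 5/4*e13 + 4/5*e23; (-9/5*e23)*r = -63/25 + 3/5*e12 + 36/25*e13 - 9/4*e23.
Sum: 833/600 + 121/20*e12 + 37/300*e13 - 361/60*e23; translating back through the correspondence:
Answer: 833/600 - 361/60*i + 37/300*j + 121/20*k


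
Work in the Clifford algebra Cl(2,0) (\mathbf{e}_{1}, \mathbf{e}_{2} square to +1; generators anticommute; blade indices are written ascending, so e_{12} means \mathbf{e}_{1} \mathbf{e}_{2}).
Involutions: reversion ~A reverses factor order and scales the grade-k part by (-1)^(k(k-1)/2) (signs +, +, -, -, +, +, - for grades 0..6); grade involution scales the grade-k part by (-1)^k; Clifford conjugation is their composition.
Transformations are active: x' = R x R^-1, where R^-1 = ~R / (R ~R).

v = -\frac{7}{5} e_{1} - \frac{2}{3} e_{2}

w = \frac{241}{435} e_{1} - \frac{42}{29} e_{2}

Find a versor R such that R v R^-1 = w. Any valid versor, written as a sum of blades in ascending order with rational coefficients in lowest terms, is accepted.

Why this works: both vectors square to \frac{541}{225}, so q(v) = q(w) and R = v + w = -\frac{368}{435} e_{1} - \frac{184}{87} e_{2} carries v to w — its own direction survives, the complement (v - w)/2 flips.
Answer: -\frac{368}{435} e_{1} - \frac{184}{87} e_{2}


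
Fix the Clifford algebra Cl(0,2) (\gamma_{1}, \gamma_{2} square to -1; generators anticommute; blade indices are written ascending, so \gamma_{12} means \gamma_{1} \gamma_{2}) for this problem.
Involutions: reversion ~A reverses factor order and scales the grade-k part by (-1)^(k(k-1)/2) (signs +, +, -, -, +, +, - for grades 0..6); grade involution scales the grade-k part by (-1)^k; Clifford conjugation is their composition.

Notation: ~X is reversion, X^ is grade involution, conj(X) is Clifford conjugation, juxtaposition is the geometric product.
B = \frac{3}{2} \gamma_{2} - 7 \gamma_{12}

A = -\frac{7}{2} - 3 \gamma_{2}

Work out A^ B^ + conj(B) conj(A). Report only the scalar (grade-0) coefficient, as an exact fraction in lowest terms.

first term: \frac{9}{2} - 21 \gamma_{1} + \frac{21}{4} \gamma_{2} + \frac{49}{2} \gamma_{12}
second term: \frac{9}{2} - 21 \gamma_{1} + \frac{21}{4} \gamma_{2} - \frac{49}{2} \gamma_{12}
Answer: 9


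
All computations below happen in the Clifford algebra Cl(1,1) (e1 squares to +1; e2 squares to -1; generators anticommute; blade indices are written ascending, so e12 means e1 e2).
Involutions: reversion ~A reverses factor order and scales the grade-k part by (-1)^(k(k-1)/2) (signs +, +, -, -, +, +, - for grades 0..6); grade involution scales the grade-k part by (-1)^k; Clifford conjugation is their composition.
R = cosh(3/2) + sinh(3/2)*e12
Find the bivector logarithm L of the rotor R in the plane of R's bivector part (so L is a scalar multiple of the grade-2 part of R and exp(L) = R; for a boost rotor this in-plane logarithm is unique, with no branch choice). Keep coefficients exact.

The scalar part of R is cosh(3/2), giving the rapidity magnitude (cosh is even); the bivector part supplies orientation, its quotient by sinh of the rapidity is the plane, and L = rapidity * plane — unique in that plane, since flipping both signs leaves L unchanged.
Concretely: cosh(rapidity) = cosh(3/2) gives rapidity = ±3/2, and since rapidity/sinh(rapidity) is even the sign is immaterial: L = (rapidity/sinh(rapidity)) * <R>_2 = (3/(2*sinh(3/2))) * <R>_2.
Answer: 3/2*e12


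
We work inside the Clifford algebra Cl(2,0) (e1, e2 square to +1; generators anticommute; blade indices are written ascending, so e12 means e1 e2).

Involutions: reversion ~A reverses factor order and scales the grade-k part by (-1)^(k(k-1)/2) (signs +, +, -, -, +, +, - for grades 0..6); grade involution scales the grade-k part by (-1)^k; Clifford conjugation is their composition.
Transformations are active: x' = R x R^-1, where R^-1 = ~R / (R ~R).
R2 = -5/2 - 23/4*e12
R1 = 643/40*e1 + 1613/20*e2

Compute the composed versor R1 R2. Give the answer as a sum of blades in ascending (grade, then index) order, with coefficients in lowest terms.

Distribute over the terms of R1 (each basis-blade product reordered to ascending indices, repeated generators contracted through their squares):
(643/40*e1) R2 = -643/16*e1 - 14789/160*e2
(1613/20*e2) R2 = 37099/80*e1 - 1613/8*e2
Summing the partial products and collecting blades:
Answer: 8471/20*e1 - 47049/160*e2


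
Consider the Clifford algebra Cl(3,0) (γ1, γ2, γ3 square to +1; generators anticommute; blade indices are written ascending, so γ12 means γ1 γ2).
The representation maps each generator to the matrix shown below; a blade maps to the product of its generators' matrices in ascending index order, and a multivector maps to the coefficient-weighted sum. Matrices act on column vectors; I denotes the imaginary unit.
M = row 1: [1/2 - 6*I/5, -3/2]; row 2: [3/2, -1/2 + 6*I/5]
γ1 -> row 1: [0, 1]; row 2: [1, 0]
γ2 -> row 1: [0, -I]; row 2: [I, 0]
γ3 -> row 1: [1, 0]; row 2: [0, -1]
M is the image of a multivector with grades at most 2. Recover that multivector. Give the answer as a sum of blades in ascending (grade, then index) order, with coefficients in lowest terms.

Method: 1, rho(γ1), rho(γ2), rho(γ3) form a trace-orthogonal basis of the 2x2 complex matrices (tr(X Y) = 2 if X = Y, else 0), so M = m0*1 + m1*rho(γ1) + m2*rho(γ2) + m3*rho(γ3) with m0 = tr(M)/2 = 0, m1 = tr(M rho(γ1))/2 = 0, m2 = tr(M rho(γ2))/2 = -3*I/2, m3 = tr(M rho(γ3))/2 = 1/2 - 6*I/5.
Multiplying table entries, the bivector images are rho(γ12) = I*rho(γ3), rho(γ13) = -I*rho(γ2), rho(γ23) = I*rho(γ1); with real blade coefficients the real parts of m0..m3 are the coefficients of 1, γ1, γ2, γ3 and the imaginary parts give the bivectors (γ23: Im m1, γ13: -Im m2, γ12: Im m3).
Answer: 1/2*γ3 - 6/5*γ12 + 3/2*γ13


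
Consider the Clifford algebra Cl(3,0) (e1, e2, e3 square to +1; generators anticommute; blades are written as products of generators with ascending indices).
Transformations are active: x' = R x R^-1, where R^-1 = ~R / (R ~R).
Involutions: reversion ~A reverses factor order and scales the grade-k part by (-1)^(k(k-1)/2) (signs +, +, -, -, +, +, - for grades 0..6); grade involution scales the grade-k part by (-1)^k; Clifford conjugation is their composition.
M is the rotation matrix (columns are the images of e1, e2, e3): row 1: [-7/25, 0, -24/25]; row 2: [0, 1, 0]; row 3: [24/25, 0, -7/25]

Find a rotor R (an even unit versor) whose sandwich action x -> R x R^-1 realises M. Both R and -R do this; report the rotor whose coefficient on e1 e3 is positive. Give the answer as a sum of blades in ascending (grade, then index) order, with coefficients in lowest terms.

Method: write R = a + b12*e1 e2 + b13*e1 e3 + b23*e2 e3 with a^2 + b12^2 + b13^2 + b23^2 = 1 (so R^-1 = ~R). Expanding the columns R e_j ~R gives tr M = 4a^2 - 1 and, from the antisymmetric part, M21 - M12 = -4a*b12, M13 - M31 = 4a*b13, M32 - M23 = -4a*b23.
Here tr M = 11/25, so a^2 = (1 + tr M)/4 = 9/25 and a = ±3/5. Taking a = 3/5: M21 - M12 = 0, M13 - M31 = -48/25, M32 - M23 = 0, giving b12 = 0, b13 = -4/5, b23 = 0, i.e. R = 3/5 - 4/5*e1 e3.
Its e1 e3 coefficient is negative, so report the other preimage -R.
Answer: -3/5 + 4/5*e1 e3. Uniqueness: Spin(3) -> SO(3) maps R and -R to the same rotation of trace 11/25; fixing the sign of the e1 e3 coefficient removes the ambiguity.


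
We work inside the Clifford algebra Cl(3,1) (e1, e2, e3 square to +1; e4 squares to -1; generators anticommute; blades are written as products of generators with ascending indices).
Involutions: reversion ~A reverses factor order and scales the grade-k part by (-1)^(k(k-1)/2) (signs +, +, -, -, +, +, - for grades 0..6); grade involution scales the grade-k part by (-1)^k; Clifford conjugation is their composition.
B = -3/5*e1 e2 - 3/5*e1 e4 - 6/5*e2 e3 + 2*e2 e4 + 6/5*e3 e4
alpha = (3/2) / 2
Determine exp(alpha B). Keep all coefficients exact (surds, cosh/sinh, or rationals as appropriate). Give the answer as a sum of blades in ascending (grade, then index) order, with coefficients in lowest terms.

B^2 term by term: the squares give (-3/5)^2*(e1 e2)^2 + (-3/5)^2*(e1 e4)^2 + (-6/5)^2*(e2 e3)^2 + (2)^2*(e2 e4)^2 + (6/5)^2*(e3 e4)^2 = 9/25*(-1) + 9/25*(+1) + 36/25*(-1) + 4*(+1) + 36/25*(+1) = 4 (each basis 2-blade squares to minus the product of its generators' squares); cross terms between blades sharing an index anticommute and cancel; the commuting (index-disjoint) pairs give grade-4 terms 2*c*c'*(blade product), which cancel blade by blade — e1 e2 e3 e4: -36/25 + 36/25 = 0 — confirming B is simple. So B^2 = 4.
B^2 = 4 — hyperbolic case — the even/odd split gives cosh and sinh: l = 2, alpha*l = 3/2, so exp(alpha B) = cosh(3/2) + (sinh(3/2)/2)*B = cosh(3/2) + (sinh(3/2)/2)*B.
Answer: cosh(3/2) - 3*sinh(3/2)/10*e1 e2 - 3*sinh(3/2)/10*e1 e4 - 3*sinh(3/2)/5*e2 e3 + sinh(3/2)*e2 e4 + 3*sinh(3/2)/5*e3 e4


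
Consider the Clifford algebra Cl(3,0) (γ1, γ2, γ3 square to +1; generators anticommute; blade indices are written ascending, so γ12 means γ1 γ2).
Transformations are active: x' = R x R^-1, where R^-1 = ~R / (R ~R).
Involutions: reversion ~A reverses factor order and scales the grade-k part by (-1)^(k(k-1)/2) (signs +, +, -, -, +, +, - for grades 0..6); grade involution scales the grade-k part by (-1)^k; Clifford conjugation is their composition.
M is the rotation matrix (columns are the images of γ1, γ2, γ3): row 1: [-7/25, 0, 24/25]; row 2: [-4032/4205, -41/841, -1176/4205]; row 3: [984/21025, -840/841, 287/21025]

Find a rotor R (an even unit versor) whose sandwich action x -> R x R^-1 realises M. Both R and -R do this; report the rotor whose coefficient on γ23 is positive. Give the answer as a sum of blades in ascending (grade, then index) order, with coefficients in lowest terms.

Method: write R = a + b12*γ12 + b13*γ13 + b23*γ23 with a^2 + b12^2 + b13^2 + b23^2 = 1 (so R^-1 = ~R). Expanding the columns R e_j ~R gives tr M = 4a^2 - 1 and, from the antisymmetric part, M21 - M12 = -4a*b12, M13 - M31 = 4a*b13, M32 - M23 = -4a*b23.
Here tr M = -265/841, so a^2 = (1 + tr M)/4 = 144/841 and a = ±12/29. Taking a = 12/29: M21 - M12 = -4032/4205, M13 - M31 = 768/841, M32 - M23 = -3024/4205, giving b12 = 84/145, b13 = 16/29, b23 = 63/145, i.e. R = 12/29 + 84/145*γ12 + 16/29*γ13 + 63/145*γ23.
Its γ23 coefficient is already positive.
Answer: 12/29 + 84/145*γ12 + 16/29*γ13 + 63/145*γ23. Sheet selection: the two-to-one cover makes ±R indistinguishable at the matrix level (trace -265/841), so uniqueness comes from the required sign on γ23.


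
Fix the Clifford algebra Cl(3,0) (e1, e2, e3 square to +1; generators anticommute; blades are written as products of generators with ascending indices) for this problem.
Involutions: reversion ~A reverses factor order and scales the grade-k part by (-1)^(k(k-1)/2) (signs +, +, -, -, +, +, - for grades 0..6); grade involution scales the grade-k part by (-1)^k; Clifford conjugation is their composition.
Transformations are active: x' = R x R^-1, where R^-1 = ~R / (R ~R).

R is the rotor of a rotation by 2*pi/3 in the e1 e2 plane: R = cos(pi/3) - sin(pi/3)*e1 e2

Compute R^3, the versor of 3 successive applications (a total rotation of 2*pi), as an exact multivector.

Because a rotor carries half the rotation angle, composing 3 copies of this e1 e2-plane rotor multiplies the phase: 3*(pi/3) = pi, hence R^3 = cos(pi) - sin(pi)*e1 e2.
cos(pi) = -1 and sin(pi) = 0, so R^3 = -1. The total rotation 2*pi is 1 full turn, so every vector returns to itself, yet the rotor is -1, on the OTHER sheet of the double cover (an odd number of 2*pi turns).
Answer: -1


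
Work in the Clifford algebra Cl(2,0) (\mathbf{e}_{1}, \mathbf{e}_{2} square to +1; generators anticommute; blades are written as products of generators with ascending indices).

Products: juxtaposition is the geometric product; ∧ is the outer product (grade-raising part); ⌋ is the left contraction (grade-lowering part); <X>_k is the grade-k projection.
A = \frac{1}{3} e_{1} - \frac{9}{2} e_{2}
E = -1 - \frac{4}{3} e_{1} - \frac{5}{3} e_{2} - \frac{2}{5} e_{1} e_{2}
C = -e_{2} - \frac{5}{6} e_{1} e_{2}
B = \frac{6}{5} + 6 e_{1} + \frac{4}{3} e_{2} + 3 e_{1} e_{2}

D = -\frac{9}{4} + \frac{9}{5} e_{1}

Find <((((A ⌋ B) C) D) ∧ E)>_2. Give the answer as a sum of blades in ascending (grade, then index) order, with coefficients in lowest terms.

step 1: -4 + \frac{27}{2} e_{1} + e_{2}
step 2: -1 + \frac{5}{6} e_{1} - \frac{29}{4} e_{2} - \frac{61}{6} e_{1} e_{2}
step 3: \frac{15}{4} - \frac{147}{40} e_{1} + \frac{2769}{80} e_{2} + \frac{1437}{40} e_{1} e_{2}
step 4: -\frac{15}{4} - \frac{53}{40} e_{1} - \frac{3269}{80} e_{2} + \frac{297}{20} e_{1} e_{2}
step 5: \frac{297}{20} e_{1} e_{2}
Answer: \frac{297}{20} e_{1} e_{2}


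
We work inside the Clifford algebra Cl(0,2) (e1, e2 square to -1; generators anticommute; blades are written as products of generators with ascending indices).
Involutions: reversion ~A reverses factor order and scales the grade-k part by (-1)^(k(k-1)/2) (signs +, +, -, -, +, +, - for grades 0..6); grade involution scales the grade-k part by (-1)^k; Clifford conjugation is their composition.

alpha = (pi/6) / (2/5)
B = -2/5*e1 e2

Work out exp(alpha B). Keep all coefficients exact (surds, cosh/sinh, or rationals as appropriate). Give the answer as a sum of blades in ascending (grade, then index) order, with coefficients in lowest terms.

B^2 = (-2/5)^2*(e1 e2)^2 = 4/25*(-1) = -4/25 (a basis 2-blade squares to minus the product of its generators' squares).
B^2 = -4/25 — circular case — the even/odd split gives cos and sin: l = 2/5, alpha*l = pi/6, so exp(alpha B) = cos(pi/6) + (sin(pi/6)/(2/5))*B = sqrt(3)/2 + (5/4)*B.
Answer: sqrt(3)/2 - 1/2*e1 e2


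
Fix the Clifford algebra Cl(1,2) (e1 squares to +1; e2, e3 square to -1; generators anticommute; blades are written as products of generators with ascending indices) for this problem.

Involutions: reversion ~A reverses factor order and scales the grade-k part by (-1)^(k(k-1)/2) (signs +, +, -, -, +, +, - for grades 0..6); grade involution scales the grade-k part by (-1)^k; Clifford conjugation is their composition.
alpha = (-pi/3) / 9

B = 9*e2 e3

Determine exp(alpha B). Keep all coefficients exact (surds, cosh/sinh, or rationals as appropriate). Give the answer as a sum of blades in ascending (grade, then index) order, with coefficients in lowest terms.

B^2 = (9)^2*(e2 e3)^2 = 81*(-1) = -81 (a basis 2-blade squares to minus the product of its generators' squares).
B^2 = -81 — the negative square puts this in the circular regime; l = 9, alpha*l = -pi/3, so exp(alpha B) = cos(-pi/3) + (sin(-pi/3)/9)*B = 1/2 + (-sqrt(3)/18)*B.
Answer: 1/2 - sqrt(3)/2*e2 e3


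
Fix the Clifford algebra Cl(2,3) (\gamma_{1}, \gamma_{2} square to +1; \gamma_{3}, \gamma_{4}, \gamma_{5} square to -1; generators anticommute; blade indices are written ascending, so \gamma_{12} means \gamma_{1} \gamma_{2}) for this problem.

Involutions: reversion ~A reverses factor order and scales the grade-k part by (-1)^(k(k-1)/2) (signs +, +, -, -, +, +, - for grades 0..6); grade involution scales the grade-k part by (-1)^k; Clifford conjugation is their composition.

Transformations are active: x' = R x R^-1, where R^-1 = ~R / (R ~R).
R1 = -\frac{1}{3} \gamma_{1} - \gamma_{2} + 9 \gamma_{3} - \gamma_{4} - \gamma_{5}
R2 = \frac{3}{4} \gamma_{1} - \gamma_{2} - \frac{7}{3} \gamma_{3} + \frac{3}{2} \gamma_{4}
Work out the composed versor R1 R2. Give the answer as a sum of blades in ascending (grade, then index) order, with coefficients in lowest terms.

Distribute over the terms of R2 (each basis-blade product reordered to ascending indices, repeated generators contracted through their squares):
R1 (\frac{3}{4} \gamma_{1}) = -\frac{1}{4} + \frac{3}{4} \gamma_{12} - \frac{27}{4} \gamma_{13} + \frac{3}{4} \gamma_{14} + \frac{3}{4} \gamma_{15}
R1 (-\gamma_{2}) = 1 + \frac{1}{3} \gamma_{12} + 9 \gamma_{23} - \gamma_{24} - \gamma_{25}
R1 (-\frac{7}{3} \gamma_{3}) = 21 + \frac{7}{9} \gamma_{13} + \frac{7}{3} \gamma_{23} - \frac{7}{3} \gamma_{34} - \frac{7}{3} \gamma_{35}
R1 (\frac{3}{2} \gamma_{4}) = \frac{3}{2} - \frac{1}{2} \gamma_{14} - \frac{3}{2} \gamma_{24} + \frac{27}{2} \gamma_{34} + \frac{3}{2} \gamma_{45}
Summing the partial products and collecting blades:
Answer: \frac{93}{4} + \frac{13}{12} \gamma_{12} - \frac{215}{36} \gamma_{13} + \frac{1}{4} \gamma_{14} + \frac{3}{4} \gamma_{15} + \frac{34}{3} \gamma_{23} - \frac{5}{2} \gamma_{24} - \gamma_{25} + \frac{67}{6} \gamma_{34} - \frac{7}{3} \gamma_{35} + \frac{3}{2} \gamma_{45}


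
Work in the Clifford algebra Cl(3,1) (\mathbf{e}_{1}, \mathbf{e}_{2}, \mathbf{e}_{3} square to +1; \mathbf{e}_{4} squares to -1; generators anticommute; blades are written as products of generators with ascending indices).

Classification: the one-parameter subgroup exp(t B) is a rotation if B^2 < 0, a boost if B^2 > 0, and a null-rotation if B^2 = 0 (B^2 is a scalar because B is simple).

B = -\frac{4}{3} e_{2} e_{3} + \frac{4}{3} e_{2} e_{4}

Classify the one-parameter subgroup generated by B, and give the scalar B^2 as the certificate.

B^2 term by term: the squares give (-\frac{4}{3})^2*(e_{2} e_{3})^2 + (\frac{4}{3})^2*(e_{2} e_{4})^2 = \frac{16}{9}*(-1) + \frac{16}{9}*(+1) = 0 (each basis 2-blade squares to minus the product of its generators' squares); cross terms between blades sharing an index anticommute and cancel. So B^2 = 0.
Answer: null-rotation, certificate B^2 = 0. B^2 = 0 is basis-independent, so its sign is the whole story.


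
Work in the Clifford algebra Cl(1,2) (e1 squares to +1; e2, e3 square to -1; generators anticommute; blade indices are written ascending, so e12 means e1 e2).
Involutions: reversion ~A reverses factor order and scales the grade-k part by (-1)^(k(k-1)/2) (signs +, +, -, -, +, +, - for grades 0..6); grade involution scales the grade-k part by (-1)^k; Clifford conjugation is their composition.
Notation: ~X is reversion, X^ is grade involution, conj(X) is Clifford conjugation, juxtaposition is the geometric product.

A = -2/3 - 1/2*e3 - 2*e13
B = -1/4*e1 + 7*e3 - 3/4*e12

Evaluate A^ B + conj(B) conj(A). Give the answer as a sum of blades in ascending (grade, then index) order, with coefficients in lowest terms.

first term: -7/2 + 85/6*e1 - 31/6*e3 + 1/2*e12 + 1/8*e13 + 3/2*e23 - 3/8*e123
second term: 7/2 - 85/6*e1 + 31/6*e3 - 1/2*e12 + 1/8*e13 - 3/2*e23 + 3/8*e123
Answer: 1/4*e13


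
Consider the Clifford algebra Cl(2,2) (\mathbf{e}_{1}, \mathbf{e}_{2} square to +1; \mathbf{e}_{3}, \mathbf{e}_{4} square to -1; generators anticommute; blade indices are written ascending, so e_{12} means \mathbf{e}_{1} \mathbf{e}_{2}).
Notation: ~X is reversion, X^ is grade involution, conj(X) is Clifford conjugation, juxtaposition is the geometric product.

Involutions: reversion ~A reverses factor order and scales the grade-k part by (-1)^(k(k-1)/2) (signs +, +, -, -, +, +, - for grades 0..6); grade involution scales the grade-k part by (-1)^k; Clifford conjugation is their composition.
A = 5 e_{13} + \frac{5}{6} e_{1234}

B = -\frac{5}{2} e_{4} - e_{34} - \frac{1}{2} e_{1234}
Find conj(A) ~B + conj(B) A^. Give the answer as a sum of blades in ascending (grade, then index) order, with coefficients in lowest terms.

first term: -\frac{5}{12} - \frac{5}{6} e_{12} + 5 e_{14} - \frac{5}{2} e_{24} + \frac{25}{12} e_{123} + \frac{25}{2} e_{134}
second term: -\frac{5}{12} - \frac{5}{6} e_{12} + 5 e_{14} + \frac{5}{2} e_{24} + \frac{25}{12} e_{123} + \frac{25}{2} e_{134}
Answer: -\frac{5}{6} - \frac{5}{3} e_{12} + 10 e_{14} + \frac{25}{6} e_{123} + 25 e_{134}


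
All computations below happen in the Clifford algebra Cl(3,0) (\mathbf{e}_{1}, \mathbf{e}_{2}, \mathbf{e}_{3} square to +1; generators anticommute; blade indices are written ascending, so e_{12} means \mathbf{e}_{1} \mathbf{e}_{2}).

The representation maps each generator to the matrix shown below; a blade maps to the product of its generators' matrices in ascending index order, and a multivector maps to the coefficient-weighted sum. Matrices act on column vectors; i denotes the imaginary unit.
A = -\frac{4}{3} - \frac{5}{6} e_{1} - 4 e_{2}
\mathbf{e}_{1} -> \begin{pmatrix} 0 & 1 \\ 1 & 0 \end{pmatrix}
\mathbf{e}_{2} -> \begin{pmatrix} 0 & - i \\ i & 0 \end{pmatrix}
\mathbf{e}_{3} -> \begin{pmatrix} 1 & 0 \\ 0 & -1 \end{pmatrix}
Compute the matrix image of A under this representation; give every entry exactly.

M = (-\frac{4}{3})*1 + (-\frac{5}{6})*rho(e_{1}) + (-4)*rho(e_{2}), summed entrywise (1 is the identity matrix):
Answer: \begin{pmatrix} - \frac{4}{3} & - \frac{5}{6} + 4 i \\ - \frac{5}{6} - 4 i & - \frac{4}{3} \end{pmatrix}


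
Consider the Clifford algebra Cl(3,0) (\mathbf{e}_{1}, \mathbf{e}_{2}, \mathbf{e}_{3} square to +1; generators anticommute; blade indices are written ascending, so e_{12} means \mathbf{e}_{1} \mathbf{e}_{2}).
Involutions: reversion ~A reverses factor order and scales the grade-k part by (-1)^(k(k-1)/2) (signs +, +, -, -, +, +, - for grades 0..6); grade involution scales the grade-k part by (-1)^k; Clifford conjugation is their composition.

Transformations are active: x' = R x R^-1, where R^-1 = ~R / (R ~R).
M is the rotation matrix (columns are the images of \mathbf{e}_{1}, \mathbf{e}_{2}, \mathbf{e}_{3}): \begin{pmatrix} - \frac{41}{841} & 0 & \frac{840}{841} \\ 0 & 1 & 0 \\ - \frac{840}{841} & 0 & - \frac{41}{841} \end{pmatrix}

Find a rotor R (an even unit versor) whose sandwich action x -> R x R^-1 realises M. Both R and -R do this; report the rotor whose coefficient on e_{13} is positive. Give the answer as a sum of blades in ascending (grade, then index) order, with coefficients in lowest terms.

Method: write R = a + b12*e_{12} + b13*e_{13} + b23*e_{23} with a^2 + b12^2 + b13^2 + b23^2 = 1 (so R^-1 = ~R). Expanding the columns R e_j ~R gives tr M = 4a^2 - 1 and, from the antisymmetric part, M21 - M12 = -4a*b12, M13 - M31 = 4a*b13, M32 - M23 = -4a*b23.
Here tr M = \frac{759}{841}, so a^2 = (1 + tr M)/4 = \frac{400}{841} and a = ±\frac{20}{29}. Taking a = \frac{20}{29}: M21 - M12 = 0, M13 - M31 = \frac{1680}{841}, M32 - M23 = 0, giving b12 = 0, b13 = \frac{21}{29}, b23 = 0, i.e. R = \frac{20}{29} + \frac{21}{29} e_{13}.
Its e_{13} coefficient is already positive.
Answer: \frac{20}{29} + \frac{21}{29} e_{13}. Uniqueness: Spin(3) -> SO(3) maps R and -R to the same rotation of trace \frac{759}{841}; fixing the sign of the e_{13} coefficient removes the ambiguity.


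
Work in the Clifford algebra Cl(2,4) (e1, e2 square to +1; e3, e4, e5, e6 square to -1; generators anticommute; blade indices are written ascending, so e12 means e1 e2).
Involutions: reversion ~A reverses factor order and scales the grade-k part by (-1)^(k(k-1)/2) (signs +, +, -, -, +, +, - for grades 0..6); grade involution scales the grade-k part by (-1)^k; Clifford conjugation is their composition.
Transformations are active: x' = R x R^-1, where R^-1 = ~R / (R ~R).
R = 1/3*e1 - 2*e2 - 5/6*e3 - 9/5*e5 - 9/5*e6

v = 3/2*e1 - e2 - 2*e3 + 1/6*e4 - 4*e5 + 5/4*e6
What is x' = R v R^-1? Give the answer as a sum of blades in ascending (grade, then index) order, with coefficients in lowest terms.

~R = 1/3*e1 - 2*e2 - 5/6*e3 - 9/5*e5 - 9/5*e6, and R ~R = -919/300, so R^-1 = ~R / (-919/300).
R v = -247/60 + 8/3*e12 + 7/12*e13 + 1/18*e14 + 41/30*e15 + 187/60*e16 + 19/6*e23 - 1/3*e24 + 31/5*e25 - 43/10*e26 - 5/36*e34 - 4/15*e35 - 557/120*e36 + 3/10*e45 + 3/10*e46 - 189/20*e56
Answer: -3331/5514*e1 - 4021/919*e2 - 661/2757*e3 - 1/6*e4 - 770/919*e5 - 22379/3676*e6


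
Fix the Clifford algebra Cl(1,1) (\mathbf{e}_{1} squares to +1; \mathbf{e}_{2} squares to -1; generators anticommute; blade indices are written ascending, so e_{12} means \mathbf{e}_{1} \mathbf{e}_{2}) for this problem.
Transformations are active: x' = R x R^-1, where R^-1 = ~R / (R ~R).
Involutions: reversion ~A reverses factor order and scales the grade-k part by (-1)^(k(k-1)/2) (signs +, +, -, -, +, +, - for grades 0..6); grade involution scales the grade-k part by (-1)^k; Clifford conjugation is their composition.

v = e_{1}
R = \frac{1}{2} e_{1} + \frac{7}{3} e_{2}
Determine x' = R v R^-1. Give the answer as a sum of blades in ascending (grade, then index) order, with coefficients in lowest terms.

~R = \frac{1}{2} e_{1} + \frac{7}{3} e_{2}, and R ~R = -\frac{187}{36}, so R^-1 = ~R / (-\frac{187}{36}).
R v = \frac{1}{2} - \frac{7}{3} e_{12}
Answer: -\frac{205}{187} e_{1} - \frac{84}{187} e_{2}


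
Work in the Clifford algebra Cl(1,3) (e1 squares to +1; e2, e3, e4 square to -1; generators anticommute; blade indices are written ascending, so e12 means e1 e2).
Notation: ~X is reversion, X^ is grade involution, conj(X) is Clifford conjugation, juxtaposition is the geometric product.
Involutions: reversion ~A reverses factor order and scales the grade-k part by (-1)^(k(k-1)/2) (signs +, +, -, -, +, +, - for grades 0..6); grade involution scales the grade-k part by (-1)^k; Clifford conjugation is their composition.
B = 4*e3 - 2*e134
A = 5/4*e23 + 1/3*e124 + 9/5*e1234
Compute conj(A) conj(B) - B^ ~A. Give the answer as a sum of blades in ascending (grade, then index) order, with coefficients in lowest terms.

first term: -43/5*e2 - 2/3*e23 - 97/10*e124 + 4/3*e1234
second term: 7/5*e2 + 2/3*e23 + 47/10*e124 + 4/3*e1234
Answer: -10*e2 - 4/3*e23 - 72/5*e124


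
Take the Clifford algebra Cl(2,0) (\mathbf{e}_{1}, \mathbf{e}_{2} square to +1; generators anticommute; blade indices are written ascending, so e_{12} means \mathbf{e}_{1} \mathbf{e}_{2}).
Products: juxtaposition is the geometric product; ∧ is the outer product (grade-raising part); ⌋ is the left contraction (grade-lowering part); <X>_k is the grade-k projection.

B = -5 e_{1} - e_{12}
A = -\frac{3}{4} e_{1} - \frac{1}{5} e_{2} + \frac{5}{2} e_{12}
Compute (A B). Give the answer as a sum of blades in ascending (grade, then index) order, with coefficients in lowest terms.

step 1: \frac{25}{4} - \frac{1}{5} e_{1} + \frac{53}{4} e_{2} - e_{12}
Answer: \frac{25}{4} - \frac{1}{5} e_{1} + \frac{53}{4} e_{2} - e_{12}


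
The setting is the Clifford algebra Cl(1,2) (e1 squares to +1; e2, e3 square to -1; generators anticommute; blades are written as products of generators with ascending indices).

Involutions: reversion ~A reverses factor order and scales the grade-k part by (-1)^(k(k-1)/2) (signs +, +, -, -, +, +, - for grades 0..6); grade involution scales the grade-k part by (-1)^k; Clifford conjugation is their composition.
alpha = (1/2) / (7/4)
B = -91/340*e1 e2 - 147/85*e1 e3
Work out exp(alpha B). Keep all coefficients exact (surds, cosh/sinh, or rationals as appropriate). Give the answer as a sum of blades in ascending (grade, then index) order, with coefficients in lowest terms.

B^2 term by term: the squares give (-91/340)^2*(e1 e2)^2 + (-147/85)^2*(e1 e3)^2 = 8281/115600*(+1) + 21609/7225*(+1) = 49/16 (each basis 2-blade squares to minus the product of its generators' squares); cross terms between blades sharing an index anticommute and cancel. So B^2 = 49/16.
B^2 = 49/16 — hyperbolic case — the even/odd split gives cosh and sinh: l = 7/4, alpha*l = 1/2, so exp(alpha B) = cosh(1/2) + (sinh(1/2)/(7/4))*B = cosh(1/2) + (4*sinh(1/2)/7)*B.
Answer: cosh(1/2) - 13*sinh(1/2)/85*e1 e2 - 84*sinh(1/2)/85*e1 e3


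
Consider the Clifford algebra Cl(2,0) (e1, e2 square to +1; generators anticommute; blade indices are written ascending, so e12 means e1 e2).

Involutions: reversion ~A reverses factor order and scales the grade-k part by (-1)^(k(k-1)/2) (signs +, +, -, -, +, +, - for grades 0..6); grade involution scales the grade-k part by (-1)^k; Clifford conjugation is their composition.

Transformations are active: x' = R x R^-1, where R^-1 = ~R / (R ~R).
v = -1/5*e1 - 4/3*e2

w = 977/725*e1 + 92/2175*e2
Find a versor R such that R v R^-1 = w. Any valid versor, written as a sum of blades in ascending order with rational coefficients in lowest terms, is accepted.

Why this works: both vectors square to 409/225, so q(v) = q(w) and R = v + w = 832/725*e1 - 936/725*e2 carries v to w — its own direction survives, the complement (v - w)/2 flips.
Answer: 832/725*e1 - 936/725*e2


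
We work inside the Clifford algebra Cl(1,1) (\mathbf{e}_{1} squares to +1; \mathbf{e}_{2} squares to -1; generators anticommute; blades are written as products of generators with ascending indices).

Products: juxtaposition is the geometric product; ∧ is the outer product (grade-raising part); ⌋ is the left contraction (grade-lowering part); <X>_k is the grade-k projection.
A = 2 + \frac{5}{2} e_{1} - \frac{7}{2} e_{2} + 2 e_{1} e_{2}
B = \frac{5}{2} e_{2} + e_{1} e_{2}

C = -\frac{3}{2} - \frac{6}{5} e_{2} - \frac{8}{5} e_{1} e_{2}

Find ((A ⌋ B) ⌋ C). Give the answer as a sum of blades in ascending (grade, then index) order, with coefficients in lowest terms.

step 1: \frac{43}{4} - \frac{7}{2} e_{1} + \frac{15}{2} e_{2} + 2 e_{1} e_{2}
step 2: -\frac{413}{40} - 12 e_{1} - \frac{73}{10} e_{2} - \frac{86}{5} e_{1} e_{2}
Answer: -\frac{413}{40} - 12 e_{1} - \frac{73}{10} e_{2} - \frac{86}{5} e_{1} e_{2}


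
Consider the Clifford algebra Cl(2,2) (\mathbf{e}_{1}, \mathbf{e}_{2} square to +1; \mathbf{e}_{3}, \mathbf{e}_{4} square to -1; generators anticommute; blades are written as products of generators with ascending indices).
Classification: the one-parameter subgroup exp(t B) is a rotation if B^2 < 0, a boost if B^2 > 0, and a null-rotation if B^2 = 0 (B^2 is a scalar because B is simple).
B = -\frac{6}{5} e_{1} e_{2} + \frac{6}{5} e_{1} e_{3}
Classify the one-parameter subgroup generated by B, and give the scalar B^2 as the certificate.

B^2 term by term: the squares give (-\frac{6}{5})^2*(e_{1} e_{2})^2 + (\frac{6}{5})^2*(e_{1} e_{3})^2 = \frac{36}{25}*(-1) + \frac{36}{25}*(+1) = 0 (each basis 2-blade squares to minus the product of its generators' squares); cross terms between blades sharing an index anticommute and cancel. So B^2 = 0.
Answer: null-rotation, certificate B^2 = 0. The class reads off the invariant scalar 0 directly.


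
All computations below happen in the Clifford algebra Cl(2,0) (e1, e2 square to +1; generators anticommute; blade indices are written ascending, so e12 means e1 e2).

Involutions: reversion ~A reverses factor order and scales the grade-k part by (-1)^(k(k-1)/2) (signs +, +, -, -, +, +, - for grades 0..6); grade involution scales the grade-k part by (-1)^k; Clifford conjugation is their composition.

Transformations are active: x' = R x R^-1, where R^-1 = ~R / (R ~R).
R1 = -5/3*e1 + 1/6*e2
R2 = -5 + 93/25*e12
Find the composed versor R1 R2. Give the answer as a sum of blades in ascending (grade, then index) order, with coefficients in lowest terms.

Distribute over the terms of R1 (each basis-blade product reordered to ascending indices, repeated generators contracted through their squares):
(-5/3*e1) R2 = 25/3*e1 - 31/5*e2
(1/6*e2) R2 = -31/50*e1 - 5/6*e2
Summing the partial products and collecting blades:
Answer: 1157/150*e1 - 211/30*e2


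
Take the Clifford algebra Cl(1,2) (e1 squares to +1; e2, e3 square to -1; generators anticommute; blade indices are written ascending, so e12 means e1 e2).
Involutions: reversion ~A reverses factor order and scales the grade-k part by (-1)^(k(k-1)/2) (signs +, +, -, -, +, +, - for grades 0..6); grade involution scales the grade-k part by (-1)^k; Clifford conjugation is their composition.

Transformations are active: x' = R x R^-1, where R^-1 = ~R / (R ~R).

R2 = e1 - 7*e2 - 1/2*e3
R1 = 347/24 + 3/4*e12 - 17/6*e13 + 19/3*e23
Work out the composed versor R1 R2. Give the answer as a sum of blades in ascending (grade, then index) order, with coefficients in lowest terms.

Distribute over the terms of R2 (each basis-blade product reordered to ascending indices, repeated generators contracted through their squares):
R1 (e1) = 347/24*e1 - 3/4*e2 + 17/6*e3 + 19/3*e123
R1 (-7*e2) = 21/4*e1 - 2429/24*e2 - 133/3*e3 - 119/6*e123
R1 (-1/2*e3) = -17/12*e1 + 19/6*e2 - 347/48*e3 - 3/8*e123
Summing the partial products and collecting blades:
Answer: 439/24*e1 - 2371/24*e2 - 2339/48*e3 - 111/8*e123


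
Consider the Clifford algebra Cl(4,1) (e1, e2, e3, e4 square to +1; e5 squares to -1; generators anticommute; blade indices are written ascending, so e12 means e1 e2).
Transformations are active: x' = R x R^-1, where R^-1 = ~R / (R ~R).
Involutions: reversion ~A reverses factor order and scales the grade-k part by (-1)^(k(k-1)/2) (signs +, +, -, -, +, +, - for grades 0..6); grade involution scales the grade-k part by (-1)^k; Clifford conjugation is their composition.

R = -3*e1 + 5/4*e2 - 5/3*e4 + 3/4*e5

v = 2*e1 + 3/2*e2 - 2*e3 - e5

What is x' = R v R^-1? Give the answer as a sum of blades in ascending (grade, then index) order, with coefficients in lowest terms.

~R = -3*e1 + 5/4*e2 - 5/3*e4 + 3/4*e5, and R ~R = 115/9, so R^-1 = ~R / (115/9).
R v = -27/8 - 7*e12 + 6*e13 + 10/3*e14 + 3/2*e15 - 5/2*e23 + 5/2*e24 - 19/8*e25 - 10/3*e34 + 3/2*e35 + 5/3*e45
Answer: -191/460*e1 - 795/368*e2 + 2*e3 + 81/92*e4 + 1111/1840*e5


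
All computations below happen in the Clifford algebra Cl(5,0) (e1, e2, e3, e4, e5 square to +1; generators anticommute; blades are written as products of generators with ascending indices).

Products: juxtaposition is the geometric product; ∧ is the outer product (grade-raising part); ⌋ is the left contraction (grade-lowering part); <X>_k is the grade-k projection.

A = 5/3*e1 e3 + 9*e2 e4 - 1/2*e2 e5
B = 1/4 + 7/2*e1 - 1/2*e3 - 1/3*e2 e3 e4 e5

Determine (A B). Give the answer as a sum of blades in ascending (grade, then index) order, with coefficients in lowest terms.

step 1: -5/6*e1 - 35/6*e3 + 5/12*e1 e3 + 9/4*e2 e4 - 1/8*e2 e5 - 1/6*e3 e4 - 3*e3 e5 + 63/2*e1 e2 e4 - 7/4*e1 e2 e5 + 9/2*e2 e3 e4 - 1/4*e2 e3 e5 + 5/9*e1 e2 e4 e5
Answer: -5/6*e1 - 35/6*e3 + 5/12*e1 e3 + 9/4*e2 e4 - 1/8*e2 e5 - 1/6*e3 e4 - 3*e3 e5 + 63/2*e1 e2 e4 - 7/4*e1 e2 e5 + 9/2*e2 e3 e4 - 1/4*e2 e3 e5 + 5/9*e1 e2 e4 e5


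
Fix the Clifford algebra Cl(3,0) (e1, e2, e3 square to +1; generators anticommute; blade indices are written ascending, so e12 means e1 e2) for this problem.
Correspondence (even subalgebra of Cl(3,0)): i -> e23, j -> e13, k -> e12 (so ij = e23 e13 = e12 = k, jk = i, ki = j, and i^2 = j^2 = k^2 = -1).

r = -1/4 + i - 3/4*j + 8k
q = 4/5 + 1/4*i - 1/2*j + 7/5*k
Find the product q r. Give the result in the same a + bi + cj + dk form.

In blades: q = 4/5 + 7/5*e12 - 1/2*e13 + 1/4*e23, r = -1/4 + 8*e12 - 3/4*e13 + e23.
Distribute q over r term by term (generator squares from the signature, products reordered to ascending indices): (4/5)*r = -1/5 + 32/5*e12 - 3/5*e13 + 4/5*e23; (7/5*e12)*r = -56/5 - 7/20*e12 + 7/5*e13 + 21/20*e23; (-1/2*e13)*r = -3/8 + 1/2*e12 + 1/8*e13 - 4*e23; (1/4*e23)*r = -1/4 - 3/16*e12 - 2*e13 - 1/16*e23.
Sum: -481/40 + 509/80*e12 - 43/40*e13 - 177/80*e23; translating back through the correspondence:
Answer: -481/40 - 177/80*i - 43/40*j + 509/80*k
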